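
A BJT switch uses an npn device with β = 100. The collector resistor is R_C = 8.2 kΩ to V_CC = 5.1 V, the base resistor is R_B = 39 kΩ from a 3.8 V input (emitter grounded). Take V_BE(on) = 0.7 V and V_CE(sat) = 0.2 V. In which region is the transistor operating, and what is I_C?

saturation; I_C ≈ 0.6 mA

Assume active: I_B = (3.8 − 0.7)/39 = 0.0795 mA, giving I_C = β·I_B = 7.95 mA.
But then V_CE = 5.1 − 7.95×8.2 = -60.1 V < V_CE(sat) = 0.2 V — impossible in the active region.
So the transistor is saturated. With V_CE = 0.2 V, I_C = (V_CC − 0.2)/R_C = 4.9/8.2 = 0.598 mA.
Check: β·I_B = 7.95 mA > I_C = 0.598 mA, confirming saturation.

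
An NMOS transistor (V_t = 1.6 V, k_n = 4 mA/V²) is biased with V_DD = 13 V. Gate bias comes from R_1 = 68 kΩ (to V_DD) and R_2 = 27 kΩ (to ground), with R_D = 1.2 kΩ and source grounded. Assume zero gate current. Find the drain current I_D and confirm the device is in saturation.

I_D ≈ 8.8 mA

V_G = V_DD·R_2/(R_1+R_2) = 13×27/95 = 3.69 V. With the source grounded, V_GS = V_G = 3.69 V.
Assume saturation: I_D = (k_n/2)(V_GS − V_t)² = (4/2)×(3.69 − 1.6)² = 2×2.09² = 8.78 mA.
V_DS = V_DD − I_D·R_D = 13 − 8.78×1.2 = 2.47 V.
Saturation requires V_DS ≥ V_GS − V_t = 2.09 V; 2.47 ≥ 2.09 ✓.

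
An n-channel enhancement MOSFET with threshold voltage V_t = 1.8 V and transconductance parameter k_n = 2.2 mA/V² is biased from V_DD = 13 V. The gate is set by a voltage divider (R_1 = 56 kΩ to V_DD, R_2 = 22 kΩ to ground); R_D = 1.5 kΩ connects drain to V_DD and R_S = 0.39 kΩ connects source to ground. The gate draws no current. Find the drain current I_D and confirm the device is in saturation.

I_D ≈ 1.6 mA

V_G = V_DD·R_2/(R_1+R_2) = 13×22/78 = 3.67 V.
Assume saturation: I_D = (k_n/2)(V_GS − V_t)² with V_GS = V_G − I_D·R_S = 3.67 − 0.39·I_D.
Substituting gives 0.167·I_D² − 2.6·I_D + 3.83 = 0, with roots I_D = 1.65 or 13.9 mA.
The root I_D = 13.9 mA gives V_GS = -1.75 V ≤ V_t, so take I_D = 1.65 mA.
Then V_GS = 3.02 V and V_DS = V_DD − I_D(R_D+R_S) = 13 − 1.65×1.89 = 9.89 V.
Saturation requires V_DS ≥ V_GS − V_t = 1.22 V; 9.89 ≥ 1.22 ✓.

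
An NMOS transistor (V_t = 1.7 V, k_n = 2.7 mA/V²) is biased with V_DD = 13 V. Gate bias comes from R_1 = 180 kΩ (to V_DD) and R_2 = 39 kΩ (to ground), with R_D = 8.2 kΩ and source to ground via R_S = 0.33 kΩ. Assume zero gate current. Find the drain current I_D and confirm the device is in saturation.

I_D ≈ 0.34 mA

V_G = V_DD·R_2/(R_1+R_2) = 13×39/219 = 2.32 V.
Assume saturation: I_D = (k_n/2)(V_GS − V_t)² with V_GS = V_G − I_D·R_S = 2.32 − 0.33·I_D.
Substituting gives 0.147·I_D² − 1.55·I_D + 0.511 = 0, with roots I_D = 0.341 or 10.2 mA.
The root I_D = 10.2 mA gives V_GS = -1.05 V ≤ V_t, so take I_D = 0.341 mA.
Then V_GS = 2.2 V and V_DS = V_DD − I_D(R_D+R_S) = 13 − 0.341×8.53 = 10.1 V.
Saturation requires V_DS ≥ V_GS − V_t = 0.503 V; 10.1 ≥ 0.503 ✓.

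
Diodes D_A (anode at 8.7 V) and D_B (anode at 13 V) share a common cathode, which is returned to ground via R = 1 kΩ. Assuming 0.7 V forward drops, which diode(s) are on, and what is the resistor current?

Assume both conduct. Then node N would need to be at both 8.7−0.7 = 8 V and 13−0.7 = 12.3 V, which is impossible.
Assume only D_B conducts: V_N = 13 − 0.7 = 12.3 V, so I_R = 12.3/1 = 12.3 mA.
Check D_A: its anode-to-cathode voltage is 8.7 − 12.3 = -3.6 V < 0.7 V, so it is off. The assumption is consistent.

Only D_B conducts; I_R ≈ 12 mA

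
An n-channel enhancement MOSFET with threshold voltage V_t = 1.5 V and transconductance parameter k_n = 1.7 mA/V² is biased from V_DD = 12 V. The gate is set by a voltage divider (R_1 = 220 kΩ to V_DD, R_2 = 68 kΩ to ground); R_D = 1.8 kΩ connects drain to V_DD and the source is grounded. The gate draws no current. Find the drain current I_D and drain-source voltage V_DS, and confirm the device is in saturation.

V_G = V_DD·R_2/(R_1+R_2) = 12×68/288 = 2.83 V. With the source grounded, V_GS = V_G = 2.83 V.
Assume saturation: I_D = (k_n/2)(V_GS − V_t)² = (1.7/2)×(2.83 − 1.5)² = 0.85×1.33² = 1.51 mA.
V_DS = V_DD − I_D·R_D = 12 − 1.51×1.8 = 9.28 V.
Saturation requires V_DS ≥ V_GS − V_t = 1.33 V; 9.28 ≥ 1.33 ✓.

I_D ≈ 1.5 mA, V_DS ≈ 9.3 V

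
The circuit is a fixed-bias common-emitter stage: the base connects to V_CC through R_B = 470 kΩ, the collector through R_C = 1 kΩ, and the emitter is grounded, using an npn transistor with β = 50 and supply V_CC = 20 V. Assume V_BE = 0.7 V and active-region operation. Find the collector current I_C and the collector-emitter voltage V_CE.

Base loop: V_CC = I_B·R_B + V_BE, so I_B = (20 − 0.7)/470 kΩ = 0.0411 mA.
In the active region I_C = β·I_B = 50 × 0.0411 = 2.05 mA.
Collector loop: V_CE = V_CC − I_C·R_C = 20 − 2.05×1 = 17.9 V.
Since V_CE = 17.9 V > V_CE(sat) ≈ 0.2 V, the transistor is in the active region as assumed.

I_C ≈ 2.1 mA, V_CE ≈ 18 V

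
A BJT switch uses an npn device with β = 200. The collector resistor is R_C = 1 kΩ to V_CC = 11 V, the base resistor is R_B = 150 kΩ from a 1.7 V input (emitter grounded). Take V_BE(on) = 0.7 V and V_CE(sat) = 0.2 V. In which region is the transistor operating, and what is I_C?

active; I_C ≈ 1.3 mA

Assume active. Base-emitter loop: I_B = (V_BB − V_BE)/R_B = (1.7 − 0.7)/150 = 0.00667 mA.
I_C = β·I_B = 200×0.00667 = 1.33 mA.
V_CE = V_CC − I_C·R_C = 11 − 1.33×1 = 9.67 V > V_CE(sat), so the active-region assumption holds.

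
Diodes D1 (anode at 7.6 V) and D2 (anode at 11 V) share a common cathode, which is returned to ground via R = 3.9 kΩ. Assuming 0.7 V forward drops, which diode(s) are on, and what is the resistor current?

Only D2 conducts; I_R ≈ 2.6 mA

Assume both conduct. Then node N would need to be at both 7.6−0.7 = 6.9 V and 11−0.7 = 10.3 V, which is impossible.
Assume only D2 conducts: V_N = 11 − 0.7 = 10.3 V, so I_R = 10.3/3.9 = 2.64 mA.
Check D1: its anode-to-cathode voltage is 7.6 − 10.3 = -2.7 V < 0.7 V, so it is off. The assumption is consistent.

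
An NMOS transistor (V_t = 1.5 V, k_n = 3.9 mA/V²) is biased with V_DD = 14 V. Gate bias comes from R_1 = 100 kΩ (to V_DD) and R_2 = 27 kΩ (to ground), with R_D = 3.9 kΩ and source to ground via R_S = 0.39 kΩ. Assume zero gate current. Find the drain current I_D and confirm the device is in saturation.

I_D ≈ 1.5 mA

V_G = V_DD·R_2/(R_1+R_2) = 14×27/127 = 2.98 V.
Assume saturation: I_D = (k_n/2)(V_GS − V_t)² with V_GS = V_G − I_D·R_S = 2.98 − 0.39·I_D.
Substituting gives 0.297·I_D² − 3.25·I_D + 4.25 = 0, with roots I_D = 1.52 or 9.42 mA.
The root I_D = 9.42 mA gives V_GS = -0.698 V ≤ V_t, so take I_D = 1.52 mA.
Then V_GS = 2.38 V and V_DS = V_DD − I_D(R_D+R_S) = 14 − 1.52×4.29 = 7.47 V.
Saturation requires V_DS ≥ V_GS − V_t = 0.883 V; 7.47 ≥ 0.883 ✓.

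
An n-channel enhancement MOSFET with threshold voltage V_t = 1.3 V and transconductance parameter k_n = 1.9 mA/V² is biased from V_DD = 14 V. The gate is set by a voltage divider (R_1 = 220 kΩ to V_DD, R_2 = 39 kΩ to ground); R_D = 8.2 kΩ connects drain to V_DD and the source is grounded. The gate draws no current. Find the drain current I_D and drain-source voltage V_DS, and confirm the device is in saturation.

I_D ≈ 0.62 mA, V_DS ≈ 8.9 V

V_G = V_DD·R_2/(R_1+R_2) = 14×39/259 = 2.11 V. With the source grounded, V_GS = V_G = 2.11 V.
Assume saturation: I_D = (k_n/2)(V_GS − V_t)² = (1.9/2)×(2.11 − 1.3)² = 0.95×0.808² = 0.62 mA.
V_DS = V_DD − I_D·R_D = 14 − 0.62×8.2 = 8.91 V.
Saturation requires V_DS ≥ V_GS − V_t = 0.808 V; 8.91 ≥ 0.808 ✓.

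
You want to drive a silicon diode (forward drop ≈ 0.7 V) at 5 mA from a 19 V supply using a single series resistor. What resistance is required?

The resistor drops V_S − V_D = 19 − 0.7 = 18.3 V at 5 mA.
R = 18.3 V / 5 mA = 3.66 kΩ.

R ≈ 3.7 kΩ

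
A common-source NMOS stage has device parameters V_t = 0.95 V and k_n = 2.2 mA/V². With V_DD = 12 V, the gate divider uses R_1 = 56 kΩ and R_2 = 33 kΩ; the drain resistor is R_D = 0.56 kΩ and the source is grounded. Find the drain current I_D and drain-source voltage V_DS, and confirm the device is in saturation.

I_D ≈ 13 mA, V_DS ≈ 4.5 V

V_G = V_DD·R_2/(R_1+R_2) = 12×33/89 = 4.45 V. With the source grounded, V_GS = V_G = 4.45 V.
Assume saturation: I_D = (k_n/2)(V_GS − V_t)² = (2.2/2)×(4.45 − 0.95)² = 1.1×3.5² = 13.5 mA.
V_DS = V_DD − I_D·R_D = 12 − 13.5×0.56 = 4.46 V.
Saturation requires V_DS ≥ V_GS − V_t = 3.5 V; 4.46 ≥ 3.5 ✓.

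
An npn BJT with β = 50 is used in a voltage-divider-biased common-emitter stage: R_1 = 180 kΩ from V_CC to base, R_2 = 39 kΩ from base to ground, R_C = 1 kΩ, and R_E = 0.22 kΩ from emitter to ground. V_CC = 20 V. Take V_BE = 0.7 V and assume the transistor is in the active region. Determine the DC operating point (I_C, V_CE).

I_C ≈ 3.3 mA, V_CE ≈ 16 V

Thevenize the base divider: V_Th = V_CC·R_2/(R_1+R_2) = 20×39/219 = 3.56 V, R_Th = R_1‖R_2 = 32.1 kΩ.
Base-emitter loop: V_Th = I_B·R_Th + V_BE + (β+1)I_B·R_E, so I_B = (3.56 − 0.7) / (32.1 + 51×0.22) = 0.0661 mA.
I_C = β·I_B = 50×0.0661 = 3.31 mA, and I_E = (β+1)I_B = 3.37 mA.
V_CE = V_CC − I_C·R_C − I_E·R_E = 20 − 3.31×1 − 3.37×0.22 = 16 V.
V_CE = 16 V > 0.2 V confirms active-region operation.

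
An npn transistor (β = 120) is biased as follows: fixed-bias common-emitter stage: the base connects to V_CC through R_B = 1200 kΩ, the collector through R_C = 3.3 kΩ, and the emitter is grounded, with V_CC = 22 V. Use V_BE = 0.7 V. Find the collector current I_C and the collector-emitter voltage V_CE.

Base loop: V_CC = I_B·R_B + V_BE, so I_B = (22 − 0.7)/1200 kΩ = 0.0178 mA.
In the active region I_C = β·I_B = 120 × 0.0178 = 2.13 mA.
Collector loop: V_CE = V_CC − I_C·R_C = 22 − 2.13×3.3 = 15 V.
Since V_CE = 15 V > V_CE(sat) ≈ 0.2 V, the transistor is in the active region as assumed.

I_C ≈ 2.1 mA, V_CE ≈ 15 V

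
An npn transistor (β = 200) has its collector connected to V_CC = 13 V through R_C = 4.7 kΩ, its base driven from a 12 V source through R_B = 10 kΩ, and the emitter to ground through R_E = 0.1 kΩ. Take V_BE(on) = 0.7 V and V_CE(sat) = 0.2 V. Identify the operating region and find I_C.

saturation; I_C ≈ 2.6 mA

Assume active: I_B = (12 − 0.7)/(10 + 201×0.1) = 0.375 mA, I_C = β·I_B = 75.1 mA.
Then V_CE = 13 − 75.1×4.7 − 75.5×0.1 = -347 V < 0.2 V — the active assumption fails.
Re-solve with V_CE = 0.2 V. KCL at the emitter: V_E/R_E = (V_BB−0.7−V_E)/R_B + (V_CC−0.2−V_E)/R_C, giving V_E = 0.374 V.
I_C = (V_CC − 0.2 − V_E)/R_C = (12.8 − 0.374)/4.7 = 2.64 mA.
Check: I_B = (11.3 − 0.374)/10 = 1.09 mA, and β·I_B = 219 mA > I_C, confirming saturation.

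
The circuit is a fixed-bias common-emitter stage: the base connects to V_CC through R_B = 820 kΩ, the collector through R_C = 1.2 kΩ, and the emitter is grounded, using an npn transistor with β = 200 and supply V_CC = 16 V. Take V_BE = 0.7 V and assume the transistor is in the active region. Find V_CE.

Base loop: V_CC = I_B·R_B + V_BE, so I_B = (16 − 0.7)/820 kΩ = 0.0187 mA.
In the active region I_C = β·I_B = 200 × 0.0187 = 3.73 mA.
Collector loop: V_CE = V_CC − I_C·R_C = 16 − 3.73×1.2 = 11.5 V.
Since V_CE = 11.5 V > V_CE(sat) ≈ 0.2 V, the transistor is in the active region as assumed.

V_CE ≈ 12 V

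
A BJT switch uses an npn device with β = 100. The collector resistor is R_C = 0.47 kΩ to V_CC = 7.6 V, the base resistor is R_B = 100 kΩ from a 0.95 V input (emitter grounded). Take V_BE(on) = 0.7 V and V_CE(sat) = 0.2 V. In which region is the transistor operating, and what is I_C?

active; I_C ≈ 0.25 mA

Assume active. Base-emitter loop: I_B = (V_BB − V_BE)/R_B = (0.95 − 0.7)/100 = 0.0025 mA.
I_C = β·I_B = 100×0.0025 = 0.25 mA.
V_CE = V_CC − I_C·R_C = 7.6 − 0.25×0.47 = 7.48 V > V_CE(sat), so the active-region assumption holds.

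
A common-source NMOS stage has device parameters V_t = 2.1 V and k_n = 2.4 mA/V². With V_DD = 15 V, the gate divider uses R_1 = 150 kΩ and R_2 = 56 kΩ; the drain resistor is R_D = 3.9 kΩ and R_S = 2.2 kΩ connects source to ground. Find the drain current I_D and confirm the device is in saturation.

I_D ≈ 0.58 mA

V_G = V_DD·R_2/(R_1+R_2) = 15×56/206 = 4.08 V.
Assume saturation: I_D = (k_n/2)(V_GS − V_t)² with V_GS = V_G − I_D·R_S = 4.08 − 2.2·I_D.
Substituting gives 5.81·I_D² − 11.4·I_D + 4.69 = 0, with roots I_D = 0.582 or 1.39 mA.
The root I_D = 1.39 mA gives V_GS = 1.02 V ≤ V_t, so take I_D = 0.582 mA.
Then V_GS = 2.8 V and V_DS = V_DD − I_D(R_D+R_S) = 15 − 0.582×6.1 = 11.4 V.
Saturation requires V_DS ≥ V_GS − V_t = 0.697 V; 11.4 ≥ 0.697 ✓.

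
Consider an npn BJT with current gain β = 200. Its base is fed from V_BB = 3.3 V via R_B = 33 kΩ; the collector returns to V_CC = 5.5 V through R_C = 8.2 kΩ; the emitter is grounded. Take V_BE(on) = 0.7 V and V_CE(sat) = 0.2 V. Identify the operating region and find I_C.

Assume active: I_B = (3.3 − 0.7)/33 = 0.0788 mA, giving I_C = β·I_B = 15.8 mA.
But then V_CE = 5.5 − 15.8×8.2 = -124 V < V_CE(sat) = 0.2 V — impossible in the active region.
So the transistor is saturated. With V_CE = 0.2 V, I_C = (V_CC − 0.2)/R_C = 5.3/8.2 = 0.646 mA.
Check: β·I_B = 15.8 mA > I_C = 0.646 mA, confirming saturation.

saturation; I_C ≈ 0.65 mA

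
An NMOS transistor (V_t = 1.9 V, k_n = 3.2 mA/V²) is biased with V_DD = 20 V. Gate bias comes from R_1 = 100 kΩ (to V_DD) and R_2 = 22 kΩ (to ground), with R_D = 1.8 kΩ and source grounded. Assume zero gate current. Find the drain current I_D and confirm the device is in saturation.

V_G = V_DD·R_2/(R_1+R_2) = 20×22/122 = 3.61 V. With the source grounded, V_GS = V_G = 3.61 V.
Assume saturation: I_D = (k_n/2)(V_GS − V_t)² = (3.2/2)×(3.61 − 1.9)² = 1.6×1.71² = 4.66 mA.
V_DS = V_DD − I_D·R_D = 20 − 4.66×1.8 = 11.6 V.
Saturation requires V_DS ≥ V_GS − V_t = 1.71 V; 11.6 ≥ 1.71 ✓.

I_D ≈ 4.7 mA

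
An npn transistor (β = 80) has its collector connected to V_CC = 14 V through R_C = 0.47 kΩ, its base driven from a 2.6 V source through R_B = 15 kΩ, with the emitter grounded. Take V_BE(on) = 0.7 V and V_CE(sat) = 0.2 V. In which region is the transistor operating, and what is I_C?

Assume active. Base-emitter loop: I_B = (V_BB − V_BE)/R_B = (2.6 − 0.7)/15 = 0.127 mA.
I_C = β·I_B = 80×0.127 = 10.1 mA.
V_CE = V_CC − I_C·R_C = 14 − 10.1×0.47 = 9.24 V > V_CE(sat), so the active-region assumption holds.

active; I_C ≈ 10 mA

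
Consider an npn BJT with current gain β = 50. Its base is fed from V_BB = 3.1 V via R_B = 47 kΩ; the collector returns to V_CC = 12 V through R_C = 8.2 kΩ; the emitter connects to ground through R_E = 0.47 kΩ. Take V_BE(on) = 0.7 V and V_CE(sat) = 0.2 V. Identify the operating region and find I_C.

Assume active: I_B = (3.1 − 0.7)/(47 + 51×0.47) = 0.0338 mA, I_C = β·I_B = 1.69 mA.
Then V_CE = 12 − 1.69×8.2 − 1.72×0.47 = -2.68 V < 0.2 V — the active assumption fails.
Re-solve with V_CE = 0.2 V. KCL at the emitter: V_E/R_E = (V_BB−0.7−V_E)/R_B + (V_CC−0.2−V_E)/R_C, giving V_E = 0.656 V.
I_C = (V_CC − 0.2 − V_E)/R_C = (11.8 − 0.656)/8.2 = 1.36 mA.
Check: I_B = (2.4 − 0.656)/47 = 0.0371 mA, and β·I_B = 1.86 mA > I_C, confirming saturation.

saturation; I_C ≈ 1.4 mA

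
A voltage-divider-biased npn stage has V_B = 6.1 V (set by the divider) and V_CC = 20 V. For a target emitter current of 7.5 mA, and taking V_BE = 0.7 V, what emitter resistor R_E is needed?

V_E = V_B − V_BE = 6.1 − 0.7 = 5.4 V.
R_E = V_E / I_E = 5.4 / 7.5 = 0.72 kΩ.

R_E ≈ 0.72 kΩ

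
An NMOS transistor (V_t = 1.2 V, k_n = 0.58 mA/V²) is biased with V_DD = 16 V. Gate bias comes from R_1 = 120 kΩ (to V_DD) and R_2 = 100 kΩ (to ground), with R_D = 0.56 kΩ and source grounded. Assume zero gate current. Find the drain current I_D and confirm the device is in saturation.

V_G = V_DD·R_2/(R_1+R_2) = 16×100/220 = 7.27 V. With the source grounded, V_GS = V_G = 7.27 V.
Assume saturation: I_D = (k_n/2)(V_GS − V_t)² = (0.58/2)×(7.27 − 1.2)² = 0.29×6.07² = 10.7 mA.
V_DS = V_DD − I_D·R_D = 16 − 10.7×0.56 = 10 V.
Saturation requires V_DS ≥ V_GS − V_t = 6.07 V; 10 ≥ 6.07 ✓.

I_D ≈ 11 mA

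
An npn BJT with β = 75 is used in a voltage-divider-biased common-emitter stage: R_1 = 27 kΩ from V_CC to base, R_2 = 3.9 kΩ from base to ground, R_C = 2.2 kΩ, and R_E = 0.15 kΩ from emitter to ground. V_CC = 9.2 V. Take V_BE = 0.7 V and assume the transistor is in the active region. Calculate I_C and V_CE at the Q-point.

I_C ≈ 2.3 mA, V_CE ≈ 3.7 V

Thevenize the base divider: V_Th = V_CC·R_2/(R_1+R_2) = 9.2×3.9/30.9 = 1.16 V, R_Th = R_1‖R_2 = 3.41 kΩ.
Base-emitter loop: V_Th = I_B·R_Th + V_BE + (β+1)I_B·R_E, so I_B = (1.16 − 0.7) / (3.41 + 76×0.15) = 0.0311 mA.
I_C = β·I_B = 75×0.0311 = 2.34 mA, and I_E = (β+1)I_B = 2.37 mA.
V_CE = V_CC − I_C·R_C − I_E·R_E = 9.2 − 2.34×2.2 − 2.37×0.15 = 3.71 V.
V_CE = 3.71 V > 0.2 V confirms active-region operation.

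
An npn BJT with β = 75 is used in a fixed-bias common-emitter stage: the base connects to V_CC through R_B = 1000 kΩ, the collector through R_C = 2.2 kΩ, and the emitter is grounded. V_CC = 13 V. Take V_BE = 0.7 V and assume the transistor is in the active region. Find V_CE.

Base loop: V_CC = I_B·R_B + V_BE, so I_B = (13 − 0.7)/1000 kΩ = 0.0123 mA.
In the active region I_C = β·I_B = 75 × 0.0123 = 0.922 mA.
Collector loop: V_CE = V_CC − I_C·R_C = 13 − 0.922×2.2 = 11 V.
Since V_CE = 11 V > V_CE(sat) ≈ 0.2 V, the transistor is in the active region as assumed.

V_CE ≈ 11 V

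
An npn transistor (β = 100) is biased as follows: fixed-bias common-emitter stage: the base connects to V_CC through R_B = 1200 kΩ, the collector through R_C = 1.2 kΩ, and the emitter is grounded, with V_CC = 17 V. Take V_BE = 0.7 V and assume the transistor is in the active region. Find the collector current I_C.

I_C ≈ 1.4 mA

Base loop: V_CC = I_B·R_B + V_BE, so I_B = (17 − 0.7)/1200 kΩ = 0.0136 mA.
In the active region I_C = β·I_B = 100 × 0.0136 = 1.36 mA.
Collector loop: V_CE = V_CC − I_C·R_C = 17 − 1.36×1.2 = 15.4 V.
Since V_CE = 15.4 V > V_CE(sat) ≈ 0.2 V, the transistor is in the active region as assumed.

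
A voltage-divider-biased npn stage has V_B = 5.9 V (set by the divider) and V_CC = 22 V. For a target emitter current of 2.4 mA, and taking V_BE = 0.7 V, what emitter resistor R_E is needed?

V_E = V_B − V_BE = 5.9 − 0.7 = 5.2 V.
R_E = V_E / I_E = 5.2 / 2.4 = 2.17 kΩ.

R_E ≈ 2.2 kΩ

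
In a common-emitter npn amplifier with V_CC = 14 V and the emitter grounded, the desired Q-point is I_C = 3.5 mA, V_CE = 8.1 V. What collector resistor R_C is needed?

Collector loop: V_CC = I_C·R_C + V_CE.
R_C = (V_CC − V_CE)/I_C = (14 − 8.1)/3.5 = 1.69 kΩ.

R_C ≈ 1.7 kΩ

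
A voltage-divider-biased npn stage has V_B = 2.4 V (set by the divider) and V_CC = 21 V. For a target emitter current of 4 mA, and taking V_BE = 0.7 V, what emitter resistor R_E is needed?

V_E = V_B − V_BE = 2.4 − 0.7 = 1.7 V.
R_E = V_E / I_E = 1.7 / 4 = 0.425 kΩ.

R_E ≈ 0.42 kΩ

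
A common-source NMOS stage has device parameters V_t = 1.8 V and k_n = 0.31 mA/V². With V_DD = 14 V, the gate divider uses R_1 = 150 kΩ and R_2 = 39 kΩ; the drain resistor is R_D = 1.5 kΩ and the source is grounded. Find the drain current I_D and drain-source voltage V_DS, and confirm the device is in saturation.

I_D ≈ 0.18 mA, V_DS ≈ 14 V

V_G = V_DD·R_2/(R_1+R_2) = 14×39/189 = 2.89 V. With the source grounded, V_GS = V_G = 2.89 V.
Assume saturation: I_D = (k_n/2)(V_GS − V_t)² = (0.31/2)×(2.89 − 1.8)² = 0.155×1.09² = 0.184 mA.
V_DS = V_DD − I_D·R_D = 14 − 0.184×1.5 = 13.7 V.
Saturation requires V_DS ≥ V_GS − V_t = 1.09 V; 13.7 ≥ 1.09 ✓.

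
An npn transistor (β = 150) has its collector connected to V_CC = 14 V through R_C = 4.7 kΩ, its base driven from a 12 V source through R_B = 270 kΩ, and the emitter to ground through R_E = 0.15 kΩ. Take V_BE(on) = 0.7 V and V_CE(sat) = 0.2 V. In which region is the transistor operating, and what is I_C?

saturation; I_C ≈ 2.8 mA

Assume active: I_B = (12 − 0.7)/(270 + 151×0.15) = 0.0386 mA, I_C = β·I_B = 5.79 mA.
Then V_CE = 14 − 5.79×4.7 − 5.83×0.15 = -14.1 V < 0.2 V — the active assumption fails.
Re-solve with V_CE = 0.2 V. KCL at the emitter: V_E/R_E = (V_BB−0.7−V_E)/R_B + (V_CC−0.2−V_E)/R_C, giving V_E = 0.433 V.
I_C = (V_CC − 0.2 − V_E)/R_C = (13.8 − 0.433)/4.7 = 2.84 mA.
Check: I_B = (11.3 − 0.433)/270 = 0.0402 mA, and β·I_B = 6.04 mA > I_C, confirming saturation.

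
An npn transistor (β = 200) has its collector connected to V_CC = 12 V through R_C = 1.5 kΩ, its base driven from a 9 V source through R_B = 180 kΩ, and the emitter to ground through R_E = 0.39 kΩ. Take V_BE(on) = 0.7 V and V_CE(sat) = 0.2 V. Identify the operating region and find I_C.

Assume active: I_B = (9 − 0.7)/(180 + 201×0.39) = 0.0321 mA, I_C = β·I_B = 6.42 mA.
Then V_CE = 12 − 6.42×1.5 − 6.46×0.39 = -0.155 V < 0.2 V — the active assumption fails.
Re-solve with V_CE = 0.2 V. KCL at the emitter: V_E/R_E = (V_BB−0.7−V_E)/R_B + (V_CC−0.2−V_E)/R_C, giving V_E = 2.44 V.
I_C = (V_CC − 0.2 − V_E)/R_C = (11.8 − 2.44)/1.5 = 6.24 mA.
Check: I_B = (8.3 − 2.44)/180 = 0.0325 mA, and β·I_B = 6.51 mA > I_C, confirming saturation.

saturation; I_C ≈ 6.2 mA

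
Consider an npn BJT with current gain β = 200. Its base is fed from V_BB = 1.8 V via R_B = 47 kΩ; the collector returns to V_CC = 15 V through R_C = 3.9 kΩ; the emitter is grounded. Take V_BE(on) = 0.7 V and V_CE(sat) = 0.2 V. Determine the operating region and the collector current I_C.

saturation; I_C ≈ 3.8 mA

Assume active: I_B = (1.8 − 0.7)/47 = 0.0234 mA, giving I_C = β·I_B = 4.68 mA.
But then V_CE = 15 − 4.68×3.9 = -3.26 V < V_CE(sat) = 0.2 V — impossible in the active region.
So the transistor is saturated. With V_CE = 0.2 V, I_C = (V_CC − 0.2)/R_C = 14.8/3.9 = 3.79 mA.
Check: β·I_B = 4.68 mA > I_C = 3.79 mA, confirming saturation.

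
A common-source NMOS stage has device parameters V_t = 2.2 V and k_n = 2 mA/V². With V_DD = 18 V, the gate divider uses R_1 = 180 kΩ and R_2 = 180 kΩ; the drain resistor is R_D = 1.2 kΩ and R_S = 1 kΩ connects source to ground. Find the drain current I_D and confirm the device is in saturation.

I_D ≈ 4.6 mA

V_G = V_DD·R_2/(R_1+R_2) = 18×180/360 = 9 V.
Assume saturation: I_D = (k_n/2)(V_GS − V_t)² with V_GS = V_G − I_D·R_S = 9 − 1·I_D.
Substituting gives 1·I_D² − 14.6·I_D + 46.2 = 0, with roots I_D = 4.64 or 9.96 mA.
The root I_D = 9.96 mA gives V_GS = -0.955 V ≤ V_t, so take I_D = 4.64 mA.
Then V_GS = 4.36 V and V_DS = V_DD − I_D(R_D+R_S) = 18 − 4.64×2.2 = 7.78 V.
Saturation requires V_DS ≥ V_GS − V_t = 2.16 V; 7.78 ≥ 2.16 ✓.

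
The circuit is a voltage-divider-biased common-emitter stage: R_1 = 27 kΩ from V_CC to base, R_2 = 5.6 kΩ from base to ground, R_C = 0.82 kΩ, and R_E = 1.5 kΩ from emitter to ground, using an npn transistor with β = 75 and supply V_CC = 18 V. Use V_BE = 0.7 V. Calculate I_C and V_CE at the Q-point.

Thevenize the base divider: V_Th = V_CC·R_2/(R_1+R_2) = 18×5.6/32.6 = 3.09 V, R_Th = R_1‖R_2 = 4.64 kΩ.
Base-emitter loop: V_Th = I_B·R_Th + V_BE + (β+1)I_B·R_E, so I_B = (3.09 − 0.7) / (4.64 + 76×1.5) = 0.0202 mA.
I_C = β·I_B = 75×0.0202 = 1.51 mA, and I_E = (β+1)I_B = 1.53 mA.
V_CE = V_CC − I_C·R_C − I_E·R_E = 18 − 1.51×0.82 − 1.53×1.5 = 14.5 V.
V_CE = 14.5 V > 0.2 V confirms active-region operation.

I_C ≈ 1.5 mA, V_CE ≈ 14 V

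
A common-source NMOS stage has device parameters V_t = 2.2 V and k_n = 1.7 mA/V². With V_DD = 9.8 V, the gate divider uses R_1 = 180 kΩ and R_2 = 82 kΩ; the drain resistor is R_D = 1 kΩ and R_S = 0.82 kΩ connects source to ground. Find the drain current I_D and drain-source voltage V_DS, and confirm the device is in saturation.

V_G = V_DD·R_2/(R_1+R_2) = 9.8×82/262 = 3.07 V.
Assume saturation: I_D = (k_n/2)(V_GS − V_t)² with V_GS = V_G − I_D·R_S = 3.07 − 0.82·I_D.
Substituting gives 0.572·I_D² − 2.21·I_D + 0.639 = 0, with roots I_D = 0.315 or 3.55 mA.
The root I_D = 3.55 mA gives V_GS = 0.156 V ≤ V_t, so take I_D = 0.315 mA.
Then V_GS = 2.81 V and V_DS = V_DD − I_D(R_D+R_S) = 9.8 − 0.315×1.82 = 9.23 V.
Saturation requires V_DS ≥ V_GS − V_t = 0.609 V; 9.23 ≥ 0.609 ✓.

I_D ≈ 0.32 mA, V_DS ≈ 9.2 V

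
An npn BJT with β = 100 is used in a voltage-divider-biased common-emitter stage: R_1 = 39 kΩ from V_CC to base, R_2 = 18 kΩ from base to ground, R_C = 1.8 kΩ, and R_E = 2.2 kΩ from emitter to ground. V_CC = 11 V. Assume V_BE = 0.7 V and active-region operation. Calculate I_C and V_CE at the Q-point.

Thevenize the base divider: V_Th = V_CC·R_2/(R_1+R_2) = 11×18/57 = 3.47 V, R_Th = R_1‖R_2 = 12.3 kΩ.
Base-emitter loop: V_Th = I_B·R_Th + V_BE + (β+1)I_B·R_E, so I_B = (3.47 − 0.7) / (12.3 + 101×2.2) = 0.0118 mA.
I_C = β·I_B = 100×0.0118 = 1.18 mA, and I_E = (β+1)I_B = 1.19 mA.
V_CE = V_CC − I_C·R_C − I_E·R_E = 11 − 1.18×1.8 − 1.19×2.2 = 6.24 V.
V_CE = 6.24 V > 0.2 V confirms active-region operation.

I_C ≈ 1.2 mA, V_CE ≈ 6.2 V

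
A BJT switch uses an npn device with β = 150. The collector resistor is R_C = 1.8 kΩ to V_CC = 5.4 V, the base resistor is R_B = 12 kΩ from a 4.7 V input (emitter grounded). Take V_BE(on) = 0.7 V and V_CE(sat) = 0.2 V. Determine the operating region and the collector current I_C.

Assume active: I_B = (4.7 − 0.7)/12 = 0.333 mA, giving I_C = β·I_B = 50 mA.
But then V_CE = 5.4 − 50×1.8 = -84.6 V < V_CE(sat) = 0.2 V — impossible in the active region.
So the transistor is saturated. With V_CE = 0.2 V, I_C = (V_CC − 0.2)/R_C = 5.2/1.8 = 2.89 mA.
Check: β·I_B = 50 mA > I_C = 2.89 mA, confirming saturation.

saturation; I_C ≈ 2.9 mA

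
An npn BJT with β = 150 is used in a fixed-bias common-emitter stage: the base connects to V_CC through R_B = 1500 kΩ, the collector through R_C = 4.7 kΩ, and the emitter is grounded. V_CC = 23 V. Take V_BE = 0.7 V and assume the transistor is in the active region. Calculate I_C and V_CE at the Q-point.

I_C ≈ 2.2 mA, V_CE ≈ 13 V

Base loop: V_CC = I_B·R_B + V_BE, so I_B = (23 − 0.7)/1500 kΩ = 0.0149 mA.
In the active region I_C = β·I_B = 150 × 0.0149 = 2.23 mA.
Collector loop: V_CE = V_CC − I_C·R_C = 23 − 2.23×4.7 = 12.5 V.
Since V_CE = 12.5 V > V_CE(sat) ≈ 0.2 V, the transistor is in the active region as assumed.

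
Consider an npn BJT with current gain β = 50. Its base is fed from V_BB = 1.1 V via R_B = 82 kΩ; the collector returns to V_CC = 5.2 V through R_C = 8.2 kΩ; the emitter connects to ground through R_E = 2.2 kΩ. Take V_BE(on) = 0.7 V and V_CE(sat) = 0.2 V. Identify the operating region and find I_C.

active; I_C ≈ 0.1 mA

Assume active. Base-emitter loop: I_B = (V_BB − V_BE)/(R_B + (β+1)R_E) = (1.1 − 0.7)/(82 + 51×2.2) = 0.00206 mA.
I_C = β·I_B = 50×0.00206 = 0.103 mA.
V_CE = V_CC − I_C·R_C − I_E·R_E = 5.2 − 0.103×8.2 − 0.105×2.2 = 4.12 V > V_CE(sat), so the active-region assumption holds.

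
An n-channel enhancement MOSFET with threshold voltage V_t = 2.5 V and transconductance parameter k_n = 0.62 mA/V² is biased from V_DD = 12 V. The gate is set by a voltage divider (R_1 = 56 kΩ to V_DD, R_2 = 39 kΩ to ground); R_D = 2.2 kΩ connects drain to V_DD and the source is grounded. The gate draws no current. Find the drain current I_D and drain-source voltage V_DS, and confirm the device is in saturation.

V_G = V_DD·R_2/(R_1+R_2) = 12×39/95 = 4.93 V. With the source grounded, V_GS = V_G = 4.93 V.
Assume saturation: I_D = (k_n/2)(V_GS − V_t)² = (0.62/2)×(4.93 − 2.5)² = 0.31×2.43² = 1.82 mA.
V_DS = V_DD − I_D·R_D = 12 − 1.82×2.2 = 7.99 V.
Saturation requires V_DS ≥ V_GS − V_t = 2.43 V; 7.99 ≥ 2.43 ✓.

I_D ≈ 1.8 mA, V_DS ≈ 8 V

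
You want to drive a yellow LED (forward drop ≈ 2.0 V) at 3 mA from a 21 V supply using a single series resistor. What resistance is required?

The resistor drops V_S − V_D = 21 − 2.0 = 19 V at 3 mA.
R = 19 V / 3 mA = 6.33 kΩ.

R ≈ 6.3 kΩ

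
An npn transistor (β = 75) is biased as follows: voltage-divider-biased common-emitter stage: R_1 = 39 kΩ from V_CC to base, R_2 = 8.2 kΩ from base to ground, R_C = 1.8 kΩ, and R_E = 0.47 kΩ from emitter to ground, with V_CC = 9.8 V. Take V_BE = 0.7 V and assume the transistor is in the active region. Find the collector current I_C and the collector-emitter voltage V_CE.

I_C ≈ 1.8 mA, V_CE ≈ 5.8 V

Thevenize the base divider: V_Th = V_CC·R_2/(R_1+R_2) = 9.8×8.2/47.2 = 1.7 V, R_Th = R_1‖R_2 = 6.78 kΩ.
Base-emitter loop: V_Th = I_B·R_Th + V_BE + (β+1)I_B·R_E, so I_B = (1.7 − 0.7) / (6.78 + 76×0.47) = 0.0236 mA.
I_C = β·I_B = 75×0.0236 = 1.77 mA, and I_E = (β+1)I_B = 1.79 mA.
V_CE = V_CC − I_C·R_C − I_E·R_E = 9.8 − 1.77×1.8 − 1.79×0.47 = 5.77 V.
V_CE = 5.77 V > 0.2 V confirms active-region operation.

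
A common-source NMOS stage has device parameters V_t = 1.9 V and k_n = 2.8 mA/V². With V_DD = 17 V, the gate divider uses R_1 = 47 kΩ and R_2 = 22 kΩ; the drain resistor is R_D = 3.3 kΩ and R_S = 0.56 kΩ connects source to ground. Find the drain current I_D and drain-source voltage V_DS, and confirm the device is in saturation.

V_G = V_DD·R_2/(R_1+R_2) = 17×22/69 = 5.42 V.
Assume saturation: I_D = (k_n/2)(V_GS − V_t)² with V_GS = V_G − I_D·R_S = 5.42 − 0.56·I_D.
Substituting gives 0.439·I_D² − 6.52·I_D + 17.3 = 0, with roots I_D = 3.47 or 11.4 mA.
The root I_D = 11.4 mA gives V_GS = -0.951 V ≤ V_t, so take I_D = 3.47 mA.
Then V_GS = 3.48 V and V_DS = V_DD − I_D(R_D+R_S) = 17 − 3.47×3.86 = 3.59 V.
Saturation requires V_DS ≥ V_GS − V_t = 1.58 V; 3.59 ≥ 1.58 ✓.

I_D ≈ 3.5 mA, V_DS ≈ 3.6 V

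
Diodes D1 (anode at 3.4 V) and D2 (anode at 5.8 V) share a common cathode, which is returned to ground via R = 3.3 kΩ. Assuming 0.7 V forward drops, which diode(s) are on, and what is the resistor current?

Only D2 conducts; I_R ≈ 1.5 mA

Assume both conduct. Then node N would need to be at both 3.4−0.7 = 2.7 V and 5.8−0.7 = 5.1 V, which is impossible.
Assume only D2 conducts: V_N = 5.8 − 0.7 = 5.1 V, so I_R = 5.1/3.3 = 1.55 mA.
Check D1: its anode-to-cathode voltage is 3.4 − 5.1 = -1.7 V < 0.7 V, so it is off. The assumption is consistent.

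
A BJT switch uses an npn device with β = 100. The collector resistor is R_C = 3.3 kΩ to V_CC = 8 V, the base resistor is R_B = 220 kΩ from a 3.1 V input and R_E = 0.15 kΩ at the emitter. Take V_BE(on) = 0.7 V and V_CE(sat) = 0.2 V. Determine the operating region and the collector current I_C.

Assume active. Base-emitter loop: I_B = (V_BB − V_BE)/(R_B + (β+1)R_E) = (3.1 − 0.7)/(220 + 101×0.15) = 0.0102 mA.
I_C = β·I_B = 100×0.0102 = 1.02 mA.
V_CE = V_CC − I_C·R_C − I_E·R_E = 8 − 1.02×3.3 − 1.03×0.15 = 4.48 V > V_CE(sat), so the active-region assumption holds.

active; I_C ≈ 1 mA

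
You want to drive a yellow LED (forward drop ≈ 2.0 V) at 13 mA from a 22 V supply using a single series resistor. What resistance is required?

The resistor drops V_S − V_D = 22 − 2.0 = 20 V at 13 mA.
R = 20 V / 13 mA = 1.54 kΩ.

R ≈ 1.5 kΩ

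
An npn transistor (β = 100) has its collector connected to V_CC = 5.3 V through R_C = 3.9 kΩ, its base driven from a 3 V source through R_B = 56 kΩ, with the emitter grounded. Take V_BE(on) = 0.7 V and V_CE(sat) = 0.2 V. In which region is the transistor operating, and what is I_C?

saturation; I_C ≈ 1.3 mA

Assume active: I_B = (3 − 0.7)/56 = 0.0411 mA, giving I_C = β·I_B = 4.11 mA.
But then V_CE = 5.3 − 4.11×3.9 = -10.7 V < V_CE(sat) = 0.2 V — impossible in the active region.
So the transistor is saturated. With V_CE = 0.2 V, I_C = (V_CC − 0.2)/R_C = 5.1/3.9 = 1.31 mA.
Check: β·I_B = 4.11 mA > I_C = 1.31 mA, confirming saturation.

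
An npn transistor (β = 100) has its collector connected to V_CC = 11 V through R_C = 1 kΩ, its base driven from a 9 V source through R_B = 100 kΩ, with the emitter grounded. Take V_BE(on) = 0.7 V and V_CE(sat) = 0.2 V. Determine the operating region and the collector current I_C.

Assume active. Base-emitter loop: I_B = (V_BB − V_BE)/R_B = (9 − 0.7)/100 = 0.083 mA.
I_C = β·I_B = 100×0.083 = 8.3 mA.
V_CE = V_CC − I_C·R_C = 11 − 8.3×1 = 2.7 V > V_CE(sat), so the active-region assumption holds.

active; I_C ≈ 8.3 mA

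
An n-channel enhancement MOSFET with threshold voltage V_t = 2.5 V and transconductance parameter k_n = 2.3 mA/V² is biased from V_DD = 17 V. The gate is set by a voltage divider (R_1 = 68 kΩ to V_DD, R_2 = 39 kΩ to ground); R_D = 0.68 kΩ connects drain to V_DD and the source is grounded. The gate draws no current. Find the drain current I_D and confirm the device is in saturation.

I_D ≈ 16 mA

V_G = V_DD·R_2/(R_1+R_2) = 17×39/107 = 6.2 V. With the source grounded, V_GS = V_G = 6.2 V.
Assume saturation: I_D = (k_n/2)(V_GS − V_t)² = (2.3/2)×(6.2 − 2.5)² = 1.15×3.7² = 15.7 mA.
V_DS = V_DD − I_D·R_D = 17 − 15.7×0.68 = 6.32 V.
Saturation requires V_DS ≥ V_GS − V_t = 3.7 V; 6.32 ≥ 3.7 ✓.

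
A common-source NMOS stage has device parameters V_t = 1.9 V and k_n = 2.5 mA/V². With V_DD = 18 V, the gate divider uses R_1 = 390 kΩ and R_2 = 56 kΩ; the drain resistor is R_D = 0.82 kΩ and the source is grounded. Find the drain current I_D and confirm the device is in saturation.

I_D ≈ 0.16 mA

V_G = V_DD·R_2/(R_1+R_2) = 18×56/446 = 2.26 V. With the source grounded, V_GS = V_G = 2.26 V.
Assume saturation: I_D = (k_n/2)(V_GS − V_t)² = (2.5/2)×(2.26 − 1.9)² = 1.25×0.36² = 0.162 mA.
V_DS = V_DD − I_D·R_D = 18 − 0.162×0.82 = 17.9 V.
Saturation requires V_DS ≥ V_GS − V_t = 0.36 V; 17.9 ≥ 0.36 ✓.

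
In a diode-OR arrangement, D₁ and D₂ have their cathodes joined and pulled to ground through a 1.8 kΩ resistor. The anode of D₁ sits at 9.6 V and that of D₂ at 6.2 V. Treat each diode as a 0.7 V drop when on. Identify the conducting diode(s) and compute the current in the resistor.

Assume both conduct. Then node N would need to be at both 9.6−0.7 = 8.9 V and 6.2−0.7 = 5.5 V, which is impossible.
Assume only D₁ conducts: V_N = 9.6 − 0.7 = 8.9 V, so I_R = 8.9/1.8 = 4.94 mA.
Check D₂: its anode-to-cathode voltage is 6.2 − 8.9 = -2.7 V < 0.7 V, so it is off. The assumption is consistent.

Only D₁ conducts; I_R ≈ 4.9 mA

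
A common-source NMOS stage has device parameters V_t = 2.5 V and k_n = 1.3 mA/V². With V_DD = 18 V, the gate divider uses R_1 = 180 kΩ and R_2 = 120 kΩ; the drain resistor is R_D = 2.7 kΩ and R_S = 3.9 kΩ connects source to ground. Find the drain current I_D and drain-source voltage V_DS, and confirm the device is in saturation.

V_G = V_DD·R_2/(R_1+R_2) = 18×120/300 = 7.2 V.
Assume saturation: I_D = (k_n/2)(V_GS − V_t)² with V_GS = V_G − I_D·R_S = 7.2 − 3.9·I_D.
Substituting gives 9.89·I_D² − 24.8·I_D + 14.4 = 0, with roots I_D = 0.903 or 1.61 mA.
The root I_D = 1.61 mA gives V_GS = 0.927 V ≤ V_t, so take I_D = 0.903 mA.
Then V_GS = 3.68 V and V_DS = V_DD − I_D(R_D+R_S) = 18 − 0.903×6.6 = 12 V.
Saturation requires V_DS ≥ V_GS − V_t = 1.18 V; 12 ≥ 1.18 ✓.

I_D ≈ 0.9 mA, V_DS ≈ 12 V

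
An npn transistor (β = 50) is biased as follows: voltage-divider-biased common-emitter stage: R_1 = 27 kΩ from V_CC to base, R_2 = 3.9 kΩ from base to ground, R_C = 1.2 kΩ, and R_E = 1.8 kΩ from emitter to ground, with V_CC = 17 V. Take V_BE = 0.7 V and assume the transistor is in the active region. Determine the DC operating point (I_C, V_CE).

I_C ≈ 0.76 mA, V_CE ≈ 15 V

Thevenize the base divider: V_Th = V_CC·R_2/(R_1+R_2) = 17×3.9/30.9 = 2.15 V, R_Th = R_1‖R_2 = 3.41 kΩ.
Base-emitter loop: V_Th = I_B·R_Th + V_BE + (β+1)I_B·R_E, so I_B = (2.15 − 0.7) / (3.41 + 51×1.8) = 0.0152 mA.
I_C = β·I_B = 50×0.0152 = 0.759 mA, and I_E = (β+1)I_B = 0.774 mA.
V_CE = V_CC − I_C·R_C − I_E·R_E = 17 − 0.759×1.2 − 0.774×1.8 = 14.7 V.
V_CE = 14.7 V > 0.2 V confirms active-region operation.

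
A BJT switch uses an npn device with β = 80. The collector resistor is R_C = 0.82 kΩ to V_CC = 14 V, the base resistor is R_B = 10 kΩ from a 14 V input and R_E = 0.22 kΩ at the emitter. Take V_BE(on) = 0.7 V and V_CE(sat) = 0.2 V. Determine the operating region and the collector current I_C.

saturation; I_C ≈ 13 mA

Assume active: I_B = (14 − 0.7)/(10 + 81×0.22) = 0.478 mA, I_C = β·I_B = 38.2 mA.
Then V_CE = 14 − 38.2×0.82 − 38.7×0.22 = -25.9 V < 0.2 V — the active assumption fails.
Re-solve with V_CE = 0.2 V. KCL at the emitter: V_E/R_E = (V_BB−0.7−V_E)/R_B + (V_CC−0.2−V_E)/R_C, giving V_E = 3.1 V.
I_C = (V_CC − 0.2 − V_E)/R_C = (13.8 − 3.1)/0.82 = 13.1 mA.
Check: I_B = (13.3 − 3.1)/10 = 1.02 mA, and β·I_B = 81.6 mA > I_C, confirming saturation.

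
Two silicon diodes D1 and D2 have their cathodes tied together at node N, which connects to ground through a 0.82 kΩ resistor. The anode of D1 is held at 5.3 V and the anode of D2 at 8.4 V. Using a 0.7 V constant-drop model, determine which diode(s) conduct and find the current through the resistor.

Only D2 conducts; I_R ≈ 9.4 mA

Assume both conduct. Then node N would need to be at both 5.3−0.7 = 4.6 V and 8.4−0.7 = 7.7 V, which is impossible.
Assume only D2 conducts: V_N = 8.4 − 0.7 = 7.7 V, so I_R = 7.7/0.82 = 9.39 mA.
Check D1: its anode-to-cathode voltage is 5.3 − 7.7 = -2.4 V < 0.7 V, so it is off. The assumption is consistent.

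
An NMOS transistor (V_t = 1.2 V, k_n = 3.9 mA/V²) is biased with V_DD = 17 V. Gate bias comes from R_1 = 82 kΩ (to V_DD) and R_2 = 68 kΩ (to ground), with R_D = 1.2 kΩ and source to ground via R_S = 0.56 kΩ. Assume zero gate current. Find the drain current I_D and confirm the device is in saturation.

I_D ≈ 8 mA

V_G = V_DD·R_2/(R_1+R_2) = 17×68/150 = 7.71 V.
Assume saturation: I_D = (k_n/2)(V_GS − V_t)² with V_GS = V_G − I_D·R_S = 7.71 − 0.56·I_D.
Substituting gives 0.612·I_D² − 15.2·I_D + 82.6 = 0, with roots I_D = 8 or 16.9 mA.
The root I_D = 16.9 mA gives V_GS = -1.74 V ≤ V_t, so take I_D = 8 mA.
Then V_GS = 3.23 V and V_DS = V_DD − I_D(R_D+R_S) = 17 − 8×1.76 = 2.92 V.
Saturation requires V_DS ≥ V_GS − V_t = 2.03 V; 2.92 ≥ 2.03 ✓.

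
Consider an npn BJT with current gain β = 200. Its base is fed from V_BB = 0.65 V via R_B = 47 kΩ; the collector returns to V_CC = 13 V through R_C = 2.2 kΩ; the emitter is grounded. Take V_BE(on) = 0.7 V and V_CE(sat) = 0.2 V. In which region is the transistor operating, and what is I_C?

V_BB = 0.65 V ≤ V_BE(on) = 0.7 V, so the base-emitter junction is not forward biased.
The transistor is in cutoff: I_B = I_C = 0.

cutoff; I_C ≈ 0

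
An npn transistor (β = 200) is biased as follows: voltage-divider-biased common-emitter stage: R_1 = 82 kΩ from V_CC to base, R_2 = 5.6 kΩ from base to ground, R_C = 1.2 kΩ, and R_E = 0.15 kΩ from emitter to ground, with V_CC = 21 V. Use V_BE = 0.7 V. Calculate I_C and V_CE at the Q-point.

Thevenize the base divider: V_Th = V_CC·R_2/(R_1+R_2) = 21×5.6/87.6 = 1.34 V, R_Th = R_1‖R_2 = 5.24 kΩ.
Base-emitter loop: V_Th = I_B·R_Th + V_BE + (β+1)I_B·R_E, so I_B = (1.34 − 0.7) / (5.24 + 201×0.15) = 0.0182 mA.
I_C = β·I_B = 200×0.0182 = 3.63 mA, and I_E = (β+1)I_B = 3.65 mA.
V_CE = V_CC − I_C·R_C − I_E·R_E = 21 − 3.63×1.2 − 3.65×0.15 = 16.1 V.
V_CE = 16.1 V > 0.2 V confirms active-region operation.

I_C ≈ 3.6 mA, V_CE ≈ 16 V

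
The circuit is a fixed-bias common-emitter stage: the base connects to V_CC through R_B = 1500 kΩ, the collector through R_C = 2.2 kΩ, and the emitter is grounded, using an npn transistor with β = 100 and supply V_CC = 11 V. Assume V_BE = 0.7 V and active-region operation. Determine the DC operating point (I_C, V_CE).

Base loop: V_CC = I_B·R_B + V_BE, so I_B = (11 − 0.7)/1500 kΩ = 0.00687 mA.
In the active region I_C = β·I_B = 100 × 0.00687 = 0.687 mA.
Collector loop: V_CE = V_CC − I_C·R_C = 11 − 0.687×2.2 = 9.49 V.
Since V_CE = 9.49 V > V_CE(sat) ≈ 0.2 V, the transistor is in the active region as assumed.

I_C ≈ 0.69 mA, V_CE ≈ 9.5 V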